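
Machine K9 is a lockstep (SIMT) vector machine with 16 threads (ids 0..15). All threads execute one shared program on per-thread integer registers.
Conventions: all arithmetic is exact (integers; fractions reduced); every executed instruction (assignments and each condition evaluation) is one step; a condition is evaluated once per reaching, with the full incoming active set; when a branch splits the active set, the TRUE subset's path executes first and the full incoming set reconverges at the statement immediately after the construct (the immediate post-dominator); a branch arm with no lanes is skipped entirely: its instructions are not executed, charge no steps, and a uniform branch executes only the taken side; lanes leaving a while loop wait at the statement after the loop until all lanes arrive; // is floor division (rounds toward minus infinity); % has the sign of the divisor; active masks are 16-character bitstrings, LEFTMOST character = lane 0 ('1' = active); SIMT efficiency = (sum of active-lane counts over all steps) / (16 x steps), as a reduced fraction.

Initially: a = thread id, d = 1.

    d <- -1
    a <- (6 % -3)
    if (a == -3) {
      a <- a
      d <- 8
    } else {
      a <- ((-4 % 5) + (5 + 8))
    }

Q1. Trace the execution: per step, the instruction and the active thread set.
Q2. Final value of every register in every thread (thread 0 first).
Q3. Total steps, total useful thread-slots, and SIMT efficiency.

step 0: d <- -1                      1111111111111111
step 1: a <- (6 % -3)                1111111111111111
step 2: eval (a == -3)               1111111111111111
step 3: a <- ((-4 % 5) + (5 + 8))    1111111111111111

Answer: 4 steps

a: 14,14,14,14,14,14,14,14,14,14,14,14,14,14,14,14
d: -1,-1,-1,-1,-1,-1,-1,-1,-1,-1,-1,-1,-1,-1,-1,-1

steps = 4; useful = 64; efficiency = 64/64 = 1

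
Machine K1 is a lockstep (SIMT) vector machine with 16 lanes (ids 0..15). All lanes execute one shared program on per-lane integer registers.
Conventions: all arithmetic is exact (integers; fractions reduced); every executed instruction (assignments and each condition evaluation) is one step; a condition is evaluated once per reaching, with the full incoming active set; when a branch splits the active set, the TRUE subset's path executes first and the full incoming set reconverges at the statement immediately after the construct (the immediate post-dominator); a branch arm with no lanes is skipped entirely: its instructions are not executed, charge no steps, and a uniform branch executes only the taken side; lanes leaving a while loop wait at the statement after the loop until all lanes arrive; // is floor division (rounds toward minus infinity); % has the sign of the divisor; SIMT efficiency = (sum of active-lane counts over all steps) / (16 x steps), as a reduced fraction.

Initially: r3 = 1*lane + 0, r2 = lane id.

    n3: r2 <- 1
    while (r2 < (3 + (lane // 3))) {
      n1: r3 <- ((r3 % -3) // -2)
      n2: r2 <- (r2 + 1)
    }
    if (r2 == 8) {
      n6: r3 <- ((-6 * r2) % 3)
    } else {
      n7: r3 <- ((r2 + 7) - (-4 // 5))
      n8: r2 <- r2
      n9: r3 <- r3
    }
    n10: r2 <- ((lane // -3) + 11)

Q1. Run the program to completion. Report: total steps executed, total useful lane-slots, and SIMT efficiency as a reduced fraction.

Answer: 29 steps, 311 useful, 311/464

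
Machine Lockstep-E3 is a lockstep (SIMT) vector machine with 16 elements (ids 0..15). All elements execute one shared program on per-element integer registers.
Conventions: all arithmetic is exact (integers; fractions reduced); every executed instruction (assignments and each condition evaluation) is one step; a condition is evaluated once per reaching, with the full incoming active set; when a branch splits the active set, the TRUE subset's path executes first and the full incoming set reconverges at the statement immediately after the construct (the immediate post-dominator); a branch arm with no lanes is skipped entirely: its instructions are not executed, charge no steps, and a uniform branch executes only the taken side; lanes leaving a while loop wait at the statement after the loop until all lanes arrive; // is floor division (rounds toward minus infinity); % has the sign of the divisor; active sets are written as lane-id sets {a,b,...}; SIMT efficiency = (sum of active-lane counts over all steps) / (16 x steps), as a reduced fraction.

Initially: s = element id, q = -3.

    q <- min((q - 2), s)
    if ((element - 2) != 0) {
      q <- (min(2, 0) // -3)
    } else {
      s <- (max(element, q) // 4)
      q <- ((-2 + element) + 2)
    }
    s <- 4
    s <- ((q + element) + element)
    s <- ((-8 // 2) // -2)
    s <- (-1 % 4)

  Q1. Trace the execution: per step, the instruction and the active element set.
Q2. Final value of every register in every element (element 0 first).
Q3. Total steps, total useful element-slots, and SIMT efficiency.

step 0: q <- min((q - 2), s)         {0,1,2,3,4,5,6,7,8,9,10,11,12,13,14,15}
step 1: eval ((element - 2) != 0)    {0,1,2,3,4,5,6,7,8,9,10,11,12,13,14,15}
step 2: q <- (min(2, 0) // -3)       {0,1,3,4,5,6,7,8,9,10,11,12,13,14,15}
step 3: s <- (max(element, q) // 4)  {2}
step 4: q <- ((-2 + element) + 2)    {2}
step 5: s <- 4                       {0,1,2,3,4,5,6,7,8,9,10,11,12,13,14,15}
step 6: s <- ((q + element) + element) {0,1,2,3,4,5,6,7,8,9,10,11,12,13,14,15}
step 7: s <- ((-8 // 2) // -2)       {0,1,2,3,4,5,6,7,8,9,10,11,12,13,14,15}
step 8: s <- (-1 % 4)                {0,1,2,3,4,5,6,7,8,9,10,11,12,13,14,15}

Answer: 9 steps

s: 3,3,3,3,3,3,3,3,3,3,3,3,3,3,3,3
q: 0,0,2,0,0,0,0,0,0,0,0,0,0,0,0,0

steps = 9; useful = 113; efficiency = 113/144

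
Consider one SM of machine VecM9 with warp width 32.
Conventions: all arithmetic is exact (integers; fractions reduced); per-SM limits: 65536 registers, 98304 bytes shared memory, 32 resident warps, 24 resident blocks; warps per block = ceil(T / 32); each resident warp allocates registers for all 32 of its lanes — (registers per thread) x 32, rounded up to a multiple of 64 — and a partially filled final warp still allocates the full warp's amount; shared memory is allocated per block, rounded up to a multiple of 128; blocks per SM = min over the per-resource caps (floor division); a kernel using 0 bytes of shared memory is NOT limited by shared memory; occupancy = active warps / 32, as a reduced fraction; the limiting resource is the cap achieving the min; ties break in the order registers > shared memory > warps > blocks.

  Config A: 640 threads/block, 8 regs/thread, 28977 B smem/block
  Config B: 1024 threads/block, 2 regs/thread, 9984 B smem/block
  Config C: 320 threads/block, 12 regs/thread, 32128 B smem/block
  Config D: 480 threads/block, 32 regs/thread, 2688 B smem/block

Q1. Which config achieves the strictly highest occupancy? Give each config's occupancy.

occupancies: A 5/8, B 1, C 15/16, D 15/16

Answer: B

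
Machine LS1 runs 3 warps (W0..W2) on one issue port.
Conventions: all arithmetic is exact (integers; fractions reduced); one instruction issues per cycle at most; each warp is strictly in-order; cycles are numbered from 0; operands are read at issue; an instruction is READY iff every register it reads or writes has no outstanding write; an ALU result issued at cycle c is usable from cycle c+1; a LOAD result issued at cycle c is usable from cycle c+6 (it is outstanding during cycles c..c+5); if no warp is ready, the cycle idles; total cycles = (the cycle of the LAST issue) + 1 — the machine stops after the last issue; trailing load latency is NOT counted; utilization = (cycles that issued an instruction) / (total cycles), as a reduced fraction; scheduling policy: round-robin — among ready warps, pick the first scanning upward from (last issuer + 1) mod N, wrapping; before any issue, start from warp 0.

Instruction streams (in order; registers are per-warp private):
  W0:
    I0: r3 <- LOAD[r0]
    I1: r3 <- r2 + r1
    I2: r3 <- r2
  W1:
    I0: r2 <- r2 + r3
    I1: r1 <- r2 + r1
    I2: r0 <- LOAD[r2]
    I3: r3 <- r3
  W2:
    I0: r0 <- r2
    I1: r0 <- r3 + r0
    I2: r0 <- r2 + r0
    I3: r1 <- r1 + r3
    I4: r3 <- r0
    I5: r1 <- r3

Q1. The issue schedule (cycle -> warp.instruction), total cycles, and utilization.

cycle 0: W0.I0
cycle 1: W1.I0
cycle 2: W2.I0
cycle 3: W1.I1
cycle 4: W2.I1
cycle 5: W1.I2
cycle 6: W2.I2
cycle 7: W0.I1
cycle 8: W1.I3
cycle 9: W2.I3
cycle 10: W0.I2
cycle 11: W2.I4
cycle 12: W2.I5

Answer: 13 cycles, utilization 1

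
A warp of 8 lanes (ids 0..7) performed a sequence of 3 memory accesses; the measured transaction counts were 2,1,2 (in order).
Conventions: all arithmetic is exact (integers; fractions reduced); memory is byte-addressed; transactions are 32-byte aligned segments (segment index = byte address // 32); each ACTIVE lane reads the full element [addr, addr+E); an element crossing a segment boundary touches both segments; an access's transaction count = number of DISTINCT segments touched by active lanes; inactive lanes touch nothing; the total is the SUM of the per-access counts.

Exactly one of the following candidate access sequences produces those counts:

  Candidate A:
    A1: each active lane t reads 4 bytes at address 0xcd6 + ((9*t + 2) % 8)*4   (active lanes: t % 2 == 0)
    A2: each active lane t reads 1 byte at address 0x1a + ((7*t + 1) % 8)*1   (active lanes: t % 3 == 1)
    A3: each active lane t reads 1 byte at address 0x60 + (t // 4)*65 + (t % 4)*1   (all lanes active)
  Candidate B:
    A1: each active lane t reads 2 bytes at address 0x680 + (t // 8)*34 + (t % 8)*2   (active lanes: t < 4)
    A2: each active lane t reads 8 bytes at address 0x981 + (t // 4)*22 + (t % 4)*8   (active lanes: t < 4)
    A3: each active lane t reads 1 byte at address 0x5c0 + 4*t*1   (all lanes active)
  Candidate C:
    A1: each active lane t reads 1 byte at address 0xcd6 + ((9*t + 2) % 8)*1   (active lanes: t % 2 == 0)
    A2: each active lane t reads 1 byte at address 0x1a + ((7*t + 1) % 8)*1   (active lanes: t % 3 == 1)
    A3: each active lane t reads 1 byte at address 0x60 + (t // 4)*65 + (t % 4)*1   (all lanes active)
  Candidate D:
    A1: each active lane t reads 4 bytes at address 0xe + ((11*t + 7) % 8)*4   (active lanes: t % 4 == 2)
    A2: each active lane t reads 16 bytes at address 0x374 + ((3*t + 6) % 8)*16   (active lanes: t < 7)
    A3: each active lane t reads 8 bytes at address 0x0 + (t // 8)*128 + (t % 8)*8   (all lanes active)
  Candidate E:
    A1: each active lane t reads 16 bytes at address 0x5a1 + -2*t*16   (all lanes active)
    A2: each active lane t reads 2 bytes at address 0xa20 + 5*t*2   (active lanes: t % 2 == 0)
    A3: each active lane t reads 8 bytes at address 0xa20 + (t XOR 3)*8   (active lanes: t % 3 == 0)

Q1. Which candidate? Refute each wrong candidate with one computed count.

B: A1 gives 1 transaction, not 2
C: A1 gives 1 transaction, not 2
D: A2 gives 5 transactions, not 1
E: A1 gives 8 transactions, not 2
A: all counts match (2,1,2)

Answer: A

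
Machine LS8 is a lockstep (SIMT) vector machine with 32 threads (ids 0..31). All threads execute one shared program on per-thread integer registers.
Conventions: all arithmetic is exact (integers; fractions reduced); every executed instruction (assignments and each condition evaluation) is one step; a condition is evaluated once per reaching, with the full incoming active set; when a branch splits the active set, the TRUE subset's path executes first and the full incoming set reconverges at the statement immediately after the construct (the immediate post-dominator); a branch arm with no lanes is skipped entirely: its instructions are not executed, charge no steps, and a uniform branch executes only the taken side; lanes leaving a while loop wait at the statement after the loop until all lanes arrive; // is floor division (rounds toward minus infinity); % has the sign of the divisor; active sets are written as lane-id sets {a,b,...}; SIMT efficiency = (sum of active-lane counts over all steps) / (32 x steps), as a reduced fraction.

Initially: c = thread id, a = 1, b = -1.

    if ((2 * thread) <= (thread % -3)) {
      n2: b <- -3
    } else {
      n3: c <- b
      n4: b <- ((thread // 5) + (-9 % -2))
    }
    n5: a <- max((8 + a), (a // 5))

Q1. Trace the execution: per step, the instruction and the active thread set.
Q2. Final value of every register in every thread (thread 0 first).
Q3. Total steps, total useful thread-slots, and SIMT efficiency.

step 0: eval ((2 * thread) <= (thread % -3)) {0,1,2,3,4,5,6,7,8,9,10,11,12,13,14,15,16,17,18,19,20,21,22,23,24,25,26,27,28,29,30,31}
step 1: b <- -3                      {0}
step 2: c <- b                       {1,2,3,4,5,6,7,8,9,10,11,12,13,14,15,16,17,18,19,20,21,22,23,24,25,26,27,28,29,30,31}
step 3: b <- ((thread // 5) + (-9 % -2)) {1,2,3,4,5,6,7,8,9,10,11,12,13,14,15,16,17,18,19,20,21,22,23,24,25,26,27,28,29,30,31}
step 4: a <- max((8 + a), (a // 5))  {0,1,2,3,4,5,6,7,8,9,10,11,12,13,14,15,16,17,18,19,20,21,22,23,24,25,26,27,28,29,30,31}

Answer: 5 steps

c: 0,-1,-1,-1,-1,-1,-1,-1,-1,-1,-1,-1,-1,-1,-1,-1,-1,-1,-1,-1,-1,-1,-1,-1,-1,-1,-1,-1,-1,-1,-1,-1
a: 9,9,9,9,9,9,9,9,9,9,9,9,9,9,9,9,9,9,9,9,9,9,9,9,9,9,9,9,9,9,9,9
b: -3,-1,-1,-1,-1,0,0,0,0,0,1,1,1,1,1,2,2,2,2,2,3,3,3,3,3,4,4,4,4,4,5,5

steps = 5; useful = 127; efficiency = 127/160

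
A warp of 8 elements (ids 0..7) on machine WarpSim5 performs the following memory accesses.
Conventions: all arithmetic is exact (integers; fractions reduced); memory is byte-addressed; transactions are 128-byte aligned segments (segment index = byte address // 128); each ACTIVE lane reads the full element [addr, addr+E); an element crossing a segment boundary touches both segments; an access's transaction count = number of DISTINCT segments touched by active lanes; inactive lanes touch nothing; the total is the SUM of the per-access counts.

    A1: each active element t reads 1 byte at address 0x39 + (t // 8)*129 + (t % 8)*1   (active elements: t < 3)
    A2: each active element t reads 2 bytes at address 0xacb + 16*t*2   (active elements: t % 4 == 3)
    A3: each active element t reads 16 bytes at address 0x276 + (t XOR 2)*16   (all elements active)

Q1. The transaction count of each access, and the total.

A1: 1 transaction
A2: 2 transactions
A3: 2 transactions

Answer: 1,2,2; total 5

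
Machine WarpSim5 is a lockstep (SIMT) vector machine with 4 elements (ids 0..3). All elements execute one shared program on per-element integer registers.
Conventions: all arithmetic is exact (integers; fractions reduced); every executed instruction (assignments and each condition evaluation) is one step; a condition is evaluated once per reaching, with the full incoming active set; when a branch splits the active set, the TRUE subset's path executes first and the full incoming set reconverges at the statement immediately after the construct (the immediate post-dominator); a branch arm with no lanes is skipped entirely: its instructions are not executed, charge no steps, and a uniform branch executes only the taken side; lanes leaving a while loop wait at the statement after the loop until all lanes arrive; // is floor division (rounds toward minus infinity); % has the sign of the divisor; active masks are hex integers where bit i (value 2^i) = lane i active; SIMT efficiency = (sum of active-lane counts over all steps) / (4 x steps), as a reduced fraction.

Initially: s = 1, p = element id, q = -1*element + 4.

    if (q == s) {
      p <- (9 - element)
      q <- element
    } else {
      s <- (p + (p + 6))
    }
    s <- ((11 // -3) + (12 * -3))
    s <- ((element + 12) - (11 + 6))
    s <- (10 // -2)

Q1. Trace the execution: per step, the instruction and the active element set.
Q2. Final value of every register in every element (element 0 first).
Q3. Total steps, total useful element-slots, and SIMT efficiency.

step 0: eval (q == s)                0xf
step 1: p <- (9 - element)           0x8
step 2: q <- element                 0x8
step 3: s <- (p + (p + 6))           0x7
step 4: s <- ((11 // -3) + (12 * -3)) 0xf
step 5: s <- ((element + 12) - (11 + 6)) 0xf
step 6: s <- (10 // -2)              0xf

Answer: 7 steps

s: -5,-5,-5,-5
p: 0,1,2,6
q: 4,3,2,3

steps = 7; useful = 21; efficiency = 21/28 = 3/4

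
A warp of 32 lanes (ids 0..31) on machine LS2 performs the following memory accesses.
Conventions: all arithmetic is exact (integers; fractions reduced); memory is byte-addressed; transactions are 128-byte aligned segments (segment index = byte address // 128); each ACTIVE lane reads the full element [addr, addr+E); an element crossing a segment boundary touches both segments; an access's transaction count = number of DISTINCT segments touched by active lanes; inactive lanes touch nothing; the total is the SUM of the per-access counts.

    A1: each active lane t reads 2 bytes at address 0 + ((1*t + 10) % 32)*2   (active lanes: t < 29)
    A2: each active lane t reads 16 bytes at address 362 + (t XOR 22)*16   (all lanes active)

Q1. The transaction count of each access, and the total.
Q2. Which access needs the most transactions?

A1: 1 transaction
A2: 5 transactions

Answer: 1,5; total 6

Answer: A2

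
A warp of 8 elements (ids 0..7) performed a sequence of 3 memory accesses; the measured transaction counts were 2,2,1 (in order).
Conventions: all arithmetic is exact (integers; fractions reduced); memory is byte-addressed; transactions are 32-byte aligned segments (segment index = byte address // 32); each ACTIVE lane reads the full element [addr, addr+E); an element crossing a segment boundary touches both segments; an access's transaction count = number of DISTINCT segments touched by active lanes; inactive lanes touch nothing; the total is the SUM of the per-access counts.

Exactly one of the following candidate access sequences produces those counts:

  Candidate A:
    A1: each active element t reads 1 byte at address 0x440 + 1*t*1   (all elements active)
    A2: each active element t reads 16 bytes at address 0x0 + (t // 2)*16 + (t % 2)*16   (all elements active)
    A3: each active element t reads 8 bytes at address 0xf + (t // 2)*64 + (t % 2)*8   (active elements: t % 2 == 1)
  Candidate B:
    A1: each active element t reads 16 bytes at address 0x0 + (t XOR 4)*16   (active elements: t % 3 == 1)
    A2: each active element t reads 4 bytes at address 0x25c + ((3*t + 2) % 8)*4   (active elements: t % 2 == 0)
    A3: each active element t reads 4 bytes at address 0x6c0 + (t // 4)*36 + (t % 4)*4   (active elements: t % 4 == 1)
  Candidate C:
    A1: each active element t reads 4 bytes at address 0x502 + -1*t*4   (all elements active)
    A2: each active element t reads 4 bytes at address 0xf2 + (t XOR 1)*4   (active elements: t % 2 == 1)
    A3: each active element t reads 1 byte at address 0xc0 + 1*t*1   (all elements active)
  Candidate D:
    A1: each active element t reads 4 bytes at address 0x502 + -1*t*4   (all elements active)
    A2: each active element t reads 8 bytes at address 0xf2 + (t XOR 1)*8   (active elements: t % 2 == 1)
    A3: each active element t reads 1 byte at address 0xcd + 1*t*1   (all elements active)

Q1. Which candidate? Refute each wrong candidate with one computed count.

A: A1 gives 1 transaction, not 2
B: A1 gives 3 transactions, not 2
D: A2 gives 3 transactions, not 2
C: all counts match (2,2,1)

Answer: C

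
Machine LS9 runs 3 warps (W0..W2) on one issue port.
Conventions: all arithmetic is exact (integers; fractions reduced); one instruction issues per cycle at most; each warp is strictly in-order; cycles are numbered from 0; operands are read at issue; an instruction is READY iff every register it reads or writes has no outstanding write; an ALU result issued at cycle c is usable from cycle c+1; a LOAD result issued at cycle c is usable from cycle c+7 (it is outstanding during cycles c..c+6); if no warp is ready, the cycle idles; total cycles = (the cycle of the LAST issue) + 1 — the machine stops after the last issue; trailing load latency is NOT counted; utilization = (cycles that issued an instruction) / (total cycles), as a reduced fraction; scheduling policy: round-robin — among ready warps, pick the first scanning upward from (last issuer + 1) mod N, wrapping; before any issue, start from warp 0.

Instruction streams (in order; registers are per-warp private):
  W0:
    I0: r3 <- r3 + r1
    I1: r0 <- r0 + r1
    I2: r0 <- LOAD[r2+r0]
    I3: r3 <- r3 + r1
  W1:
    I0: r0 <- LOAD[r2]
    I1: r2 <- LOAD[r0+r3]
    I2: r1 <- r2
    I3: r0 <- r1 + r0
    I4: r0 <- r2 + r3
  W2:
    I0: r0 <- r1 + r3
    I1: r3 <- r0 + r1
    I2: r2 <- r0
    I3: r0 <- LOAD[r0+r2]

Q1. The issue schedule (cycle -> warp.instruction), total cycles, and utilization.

cycle 0: W0.I0
cycle 1: W1.I0
cycle 2: W2.I0
cycle 3: W0.I1
cycle 4: W2.I1
cycle 5: W0.I2
cycle 6: W2.I2
cycle 7: W0.I3
cycle 8: W1.I1
cycle 9: W2.I3
cycle 10: idle
cycle 11: idle
cycle 12: idle
cycle 13: idle
cycle 14: idle
cycle 15: W1.I2
cycle 16: W1.I3
cycle 17: W1.I4

Answer: 18 cycles, utilization 13/18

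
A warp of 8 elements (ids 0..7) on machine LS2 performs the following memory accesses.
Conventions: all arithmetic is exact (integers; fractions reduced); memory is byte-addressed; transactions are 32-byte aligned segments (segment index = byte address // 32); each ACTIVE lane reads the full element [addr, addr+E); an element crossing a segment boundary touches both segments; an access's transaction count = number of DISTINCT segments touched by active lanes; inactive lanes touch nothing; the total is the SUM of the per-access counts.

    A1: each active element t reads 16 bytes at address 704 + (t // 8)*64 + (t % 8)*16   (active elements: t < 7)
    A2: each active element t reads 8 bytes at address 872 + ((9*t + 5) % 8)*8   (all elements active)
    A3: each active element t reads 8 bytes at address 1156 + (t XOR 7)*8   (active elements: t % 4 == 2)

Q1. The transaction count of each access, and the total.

A1: 4 transactions
A2: 3 transactions
A3: 2 transactions

Answer: 4,3,2; total 9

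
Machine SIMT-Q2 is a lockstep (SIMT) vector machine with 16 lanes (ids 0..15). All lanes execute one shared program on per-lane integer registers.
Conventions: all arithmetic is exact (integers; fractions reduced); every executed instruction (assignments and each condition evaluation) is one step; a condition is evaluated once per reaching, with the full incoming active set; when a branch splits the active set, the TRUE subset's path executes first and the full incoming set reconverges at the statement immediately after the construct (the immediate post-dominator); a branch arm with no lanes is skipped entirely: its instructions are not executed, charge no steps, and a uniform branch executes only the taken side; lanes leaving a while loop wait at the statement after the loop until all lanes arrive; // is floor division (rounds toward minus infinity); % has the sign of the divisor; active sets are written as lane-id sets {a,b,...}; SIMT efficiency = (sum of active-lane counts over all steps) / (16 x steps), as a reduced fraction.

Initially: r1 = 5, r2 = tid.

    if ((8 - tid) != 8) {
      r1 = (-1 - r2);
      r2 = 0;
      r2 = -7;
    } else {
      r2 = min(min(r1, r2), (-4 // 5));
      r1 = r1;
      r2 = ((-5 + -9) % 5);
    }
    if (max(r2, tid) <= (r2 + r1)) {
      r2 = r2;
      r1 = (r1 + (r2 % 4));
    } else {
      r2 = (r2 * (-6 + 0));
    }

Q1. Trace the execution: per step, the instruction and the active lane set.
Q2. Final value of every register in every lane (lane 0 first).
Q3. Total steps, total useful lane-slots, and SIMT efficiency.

step 0: eval ((8 - tid) != 8)        {0,1,2,3,4,5,6,7,8,9,10,11,12,13,14,15}
step 1: r1 <- (-1 - r2)              {1,2,3,4,5,6,7,8,9,10,11,12,13,14,15}
step 2: r2 <- 0                      {1,2,3,4,5,6,7,8,9,10,11,12,13,14,15}
step 3: r2 <- -7                     {1,2,3,4,5,6,7,8,9,10,11,12,13,14,15}
step 4: r2 <- min(min(r1, r2), (-4 // 5)) {0}
step 5: r1 <- r1                     {0}
step 6: r2 <- ((-5 + -9) % 5)        {0}
step 7: eval (max(r2, tid) <= (r2 + r1)) {0,1,2,3,4,5,6,7,8,9,10,11,12,13,14,15}
step 8: r2 <- r2                     {0}
step 9: r1 <- (r1 + (r2 % 4))        {0}
step 10: r2 <- (r2 * (-6 + 0))        {1,2,3,4,5,6,7,8,9,10,11,12,13,14,15}

Answer: 11 steps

r1: 6,-2,-3,-4,-5,-6,-7,-8,-9,-10,-11,-12,-13,-14,-15,-16
r2: 1,42,42,42,42,42,42,42,42,42,42,42,42,42,42,42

steps = 11; useful = 97; efficiency = 97/176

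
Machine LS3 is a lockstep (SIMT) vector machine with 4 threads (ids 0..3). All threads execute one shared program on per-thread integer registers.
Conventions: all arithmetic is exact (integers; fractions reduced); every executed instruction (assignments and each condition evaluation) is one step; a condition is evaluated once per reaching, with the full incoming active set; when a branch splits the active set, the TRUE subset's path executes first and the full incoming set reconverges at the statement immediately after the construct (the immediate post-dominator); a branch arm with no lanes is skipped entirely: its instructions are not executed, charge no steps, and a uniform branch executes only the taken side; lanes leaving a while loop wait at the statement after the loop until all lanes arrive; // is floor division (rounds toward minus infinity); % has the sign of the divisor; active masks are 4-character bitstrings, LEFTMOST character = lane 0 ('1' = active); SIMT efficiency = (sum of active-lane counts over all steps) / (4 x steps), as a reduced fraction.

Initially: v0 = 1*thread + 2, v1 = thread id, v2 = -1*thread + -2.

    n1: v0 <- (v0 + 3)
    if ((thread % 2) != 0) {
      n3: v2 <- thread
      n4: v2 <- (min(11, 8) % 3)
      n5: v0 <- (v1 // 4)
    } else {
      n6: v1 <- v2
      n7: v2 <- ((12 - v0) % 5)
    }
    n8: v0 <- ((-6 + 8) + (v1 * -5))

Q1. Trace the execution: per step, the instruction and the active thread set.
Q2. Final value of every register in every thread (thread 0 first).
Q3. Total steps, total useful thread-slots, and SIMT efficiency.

step 0: v0 <- (v0 + 3)               1111
step 1: eval ((thread % 2) != 0)     1111
step 2: v2 <- thread                 0101
step 3: v2 <- (min(11, 8) % 3)       0101
step 4: v0 <- (v1 // 4)              0101
step 5: v1 <- v2                     1010
step 6: v2 <- ((12 - v0) % 5)        1010
step 7: v0 <- ((-6 + 8) + (v1 * -5)) 1111

Answer: 8 steps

v0: 12,-3,22,-13
v1: -2,1,-4,3
v2: 2,2,0,2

steps = 8; useful = 22; efficiency = 22/32 = 11/16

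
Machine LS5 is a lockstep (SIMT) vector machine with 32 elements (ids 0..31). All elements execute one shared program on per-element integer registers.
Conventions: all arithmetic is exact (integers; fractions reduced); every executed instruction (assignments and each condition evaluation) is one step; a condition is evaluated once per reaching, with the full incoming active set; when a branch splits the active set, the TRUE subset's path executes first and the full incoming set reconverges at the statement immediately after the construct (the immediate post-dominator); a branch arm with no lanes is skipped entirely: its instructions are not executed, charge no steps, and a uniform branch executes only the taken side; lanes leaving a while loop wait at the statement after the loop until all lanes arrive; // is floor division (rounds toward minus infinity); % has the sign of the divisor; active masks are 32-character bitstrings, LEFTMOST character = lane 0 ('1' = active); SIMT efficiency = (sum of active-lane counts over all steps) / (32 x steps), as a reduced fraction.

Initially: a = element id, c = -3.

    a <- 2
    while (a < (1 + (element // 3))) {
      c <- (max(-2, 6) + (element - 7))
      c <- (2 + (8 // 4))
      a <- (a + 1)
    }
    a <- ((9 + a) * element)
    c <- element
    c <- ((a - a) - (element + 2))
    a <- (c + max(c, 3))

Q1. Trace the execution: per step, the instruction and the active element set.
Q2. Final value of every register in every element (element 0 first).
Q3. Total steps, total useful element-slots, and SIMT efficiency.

step 0: a <- 2                       11111111111111111111111111111111
step 1: eval (a < (1 + (element // 3))) 11111111111111111111111111111111
step 2: c <- (max(-2, 6) + (element - 7)) 00000011111111111111111111111111
step 3: c <- (2 + (8 // 4))          00000011111111111111111111111111
step 4: a <- (a + 1)                 00000011111111111111111111111111
step 5: eval (a < (1 + (element // 3))) 00000011111111111111111111111111
step 6: c <- (max(-2, 6) + (element - 7)) 00000000011111111111111111111111
step 7: c <- (2 + (8 // 4))          00000000011111111111111111111111
step 8: a <- (a + 1)                 00000000011111111111111111111111
step 9: eval (a < (1 + (element // 3))) 00000000011111111111111111111111
step 10: c <- (max(-2, 6) + (element - 7)) 00000000000011111111111111111111
step 11: c <- (2 + (8 // 4))          00000000000011111111111111111111
step 12: a <- (a + 1)                 00000000000011111111111111111111
step 13: eval (a < (1 + (element // 3))) 00000000000011111111111111111111
step 14: c <- (max(-2, 6) + (element - 7)) 00000000000000011111111111111111
step 15: c <- (2 + (8 // 4))          00000000000000011111111111111111
step 16: a <- (a + 1)                 00000000000000011111111111111111
step 17: eval (a < (1 + (element // 3))) 00000000000000011111111111111111
step 18: c <- (max(-2, 6) + (element - 7)) 00000000000000000011111111111111
step 19: c <- (2 + (8 // 4))          00000000000000000011111111111111
step 20: a <- (a + 1)                 00000000000000000011111111111111
step 21: eval (a < (1 + (element // 3))) 00000000000000000011111111111111
step 22: c <- (max(-2, 6) + (element - 7)) 00000000000000000000011111111111
step 23: c <- (2 + (8 // 4))          00000000000000000000011111111111
step 24: a <- (a + 1)                 00000000000000000000011111111111
step 25: eval (a < (1 + (element // 3))) 00000000000000000000011111111111
step 26: c <- (max(-2, 6) + (element - 7)) 00000000000000000000000011111111
step 27: c <- (2 + (8 // 4))          00000000000000000000000011111111
step 28: a <- (a + 1)                 00000000000000000000000011111111
step 29: eval (a < (1 + (element // 3))) 00000000000000000000000011111111
step 30: c <- (max(-2, 6) + (element - 7)) 00000000000000000000000000011111
step 31: c <- (2 + (8 // 4))          00000000000000000000000000011111
step 32: a <- (a + 1)                 00000000000000000000000000011111
step 33: eval (a < (1 + (element // 3))) 00000000000000000000000000011111
step 34: c <- (max(-2, 6) + (element - 7)) 00000000000000000000000000000011
step 35: c <- (2 + (8 // 4))          00000000000000000000000000000011
step 36: a <- (a + 1)                 00000000000000000000000000000011
step 37: eval (a < (1 + (element // 3))) 00000000000000000000000000000011
step 38: a <- ((9 + a) * element)     11111111111111111111111111111111
step 39: c <- element                 11111111111111111111111111111111
step 40: c <- ((a - a) - (element + 2)) 11111111111111111111111111111111
step 41: a <- (c + max(c, 3))         11111111111111111111111111111111

Answer: 42 steps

a: 1,0,-1,-2,-3,-4,-5,-6,-7,-8,-9,-10,-11,-12,-13,-14,-15,-16,-17,-18,-19,-20,-21,-22,-23,-24,-25,-26,-27,-28,-29,-30
c: -2,-3,-4,-5,-6,-7,-8,-9,-10,-11,-12,-13,-14,-15,-16,-17,-18,-19,-20,-21,-22,-23,-24,-25,-26,-27,-28,-29,-30,-31,-32,-33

steps = 42; useful = 696; efficiency = 696/1344 = 29/56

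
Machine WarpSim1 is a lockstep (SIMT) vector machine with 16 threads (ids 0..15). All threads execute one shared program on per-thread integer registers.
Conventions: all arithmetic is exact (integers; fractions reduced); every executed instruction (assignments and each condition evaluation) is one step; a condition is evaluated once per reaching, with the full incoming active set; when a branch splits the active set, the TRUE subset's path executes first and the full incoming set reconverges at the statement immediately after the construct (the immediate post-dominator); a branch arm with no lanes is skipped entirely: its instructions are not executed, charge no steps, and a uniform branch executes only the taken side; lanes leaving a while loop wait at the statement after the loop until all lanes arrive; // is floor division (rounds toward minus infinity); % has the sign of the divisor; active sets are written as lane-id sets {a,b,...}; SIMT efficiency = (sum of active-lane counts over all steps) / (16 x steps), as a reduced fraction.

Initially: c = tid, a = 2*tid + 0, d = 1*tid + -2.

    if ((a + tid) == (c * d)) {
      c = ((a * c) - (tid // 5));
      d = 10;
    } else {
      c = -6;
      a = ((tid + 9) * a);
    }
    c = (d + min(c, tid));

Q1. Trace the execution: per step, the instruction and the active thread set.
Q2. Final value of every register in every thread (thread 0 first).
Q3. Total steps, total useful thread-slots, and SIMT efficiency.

step 0: eval ((a + tid) == (c * d))  {0,1,2,3,4,5,6,7,8,9,10,11,12,13,14,15}
step 1: c <- ((a * c) - (tid // 5))  {0,5}
step 2: d <- 10                      {0,5}
step 3: c <- -6                      {1,2,3,4,6,7,8,9,10,11,12,13,14,15}
step 4: a <- ((tid + 9) * a)         {1,2,3,4,6,7,8,9,10,11,12,13,14,15}
step 5: c <- (d + min(c, tid))       {0,1,2,3,4,5,6,7,8,9,10,11,12,13,14,15}

Answer: 6 steps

c: 10,-7,-6,-5,-4,15,-2,-1,0,1,2,3,4,5,6,7
a: 0,20,44,72,104,10,180,224,272,324,380,440,504,572,644,720
d: 10,-1,0,1,2,10,4,5,6,7,8,9,10,11,12,13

steps = 6; useful = 64; efficiency = 64/96 = 2/3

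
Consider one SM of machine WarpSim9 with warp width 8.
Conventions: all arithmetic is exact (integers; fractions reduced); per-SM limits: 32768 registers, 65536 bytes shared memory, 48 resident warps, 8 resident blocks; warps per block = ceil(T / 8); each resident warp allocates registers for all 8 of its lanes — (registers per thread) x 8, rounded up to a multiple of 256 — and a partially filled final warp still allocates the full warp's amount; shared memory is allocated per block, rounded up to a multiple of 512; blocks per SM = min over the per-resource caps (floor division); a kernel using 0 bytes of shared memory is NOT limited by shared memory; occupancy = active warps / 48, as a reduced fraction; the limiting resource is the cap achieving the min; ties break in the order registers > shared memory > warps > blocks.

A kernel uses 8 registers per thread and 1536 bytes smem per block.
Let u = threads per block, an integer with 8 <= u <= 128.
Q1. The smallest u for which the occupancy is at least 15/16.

Answer: u = 41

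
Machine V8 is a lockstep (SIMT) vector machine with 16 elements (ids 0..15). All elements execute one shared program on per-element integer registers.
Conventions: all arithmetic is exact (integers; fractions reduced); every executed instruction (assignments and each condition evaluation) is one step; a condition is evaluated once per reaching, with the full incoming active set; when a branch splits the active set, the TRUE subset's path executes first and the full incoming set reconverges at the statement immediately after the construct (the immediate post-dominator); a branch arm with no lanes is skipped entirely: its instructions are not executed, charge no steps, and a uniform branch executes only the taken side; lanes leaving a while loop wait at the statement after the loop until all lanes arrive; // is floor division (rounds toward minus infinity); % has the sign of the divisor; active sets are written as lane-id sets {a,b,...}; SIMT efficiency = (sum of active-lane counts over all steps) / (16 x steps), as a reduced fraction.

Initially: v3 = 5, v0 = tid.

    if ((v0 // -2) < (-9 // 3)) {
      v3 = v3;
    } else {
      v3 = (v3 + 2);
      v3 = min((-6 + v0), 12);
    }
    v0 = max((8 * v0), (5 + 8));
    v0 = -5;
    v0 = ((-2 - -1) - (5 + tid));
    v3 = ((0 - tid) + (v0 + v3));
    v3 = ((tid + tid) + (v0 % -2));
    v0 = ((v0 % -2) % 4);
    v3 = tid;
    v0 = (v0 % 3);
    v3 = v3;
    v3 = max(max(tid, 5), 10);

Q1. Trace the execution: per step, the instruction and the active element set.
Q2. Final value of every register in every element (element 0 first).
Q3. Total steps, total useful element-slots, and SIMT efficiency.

step 0: eval ((v0 // -2) < (-9 // 3)) {0,1,2,3,4,5,6,7,8,9,10,11,12,13,14,15}
step 1: v3 <- v3                     {7,8,9,10,11,12,13,14,15}
step 2: v3 <- (v3 + 2)               {0,1,2,3,4,5,6}
step 3: v3 <- min((-6 + v0), 12)     {0,1,2,3,4,5,6}
step 4: v0 <- max((8 * v0), (5 + 8)) {0,1,2,3,4,5,6,7,8,9,10,11,12,13,14,15}
step 5: v0 <- -5                     {0,1,2,3,4,5,6,7,8,9,10,11,12,13,14,15}
step 6: v0 <- ((-2 - -1) - (5 + tid)) {0,1,2,3,4,5,6,7,8,9,10,11,12,13,14,15}
step 7: v3 <- ((0 - tid) + (v0 + v3)) {0,1,2,3,4,5,6,7,8,9,10,11,12,13,14,15}
step 8: v3 <- ((tid + tid) + (v0 % -2)) {0,1,2,3,4,5,6,7,8,9,10,11,12,13,14,15}
step 9: v0 <- ((v0 % -2) % 4)        {0,1,2,3,4,5,6,7,8,9,10,11,12,13,14,15}
step 10: v3 <- tid                    {0,1,2,3,4,5,6,7,8,9,10,11,12,13,14,15}
step 11: v0 <- (v0 % 3)               {0,1,2,3,4,5,6,7,8,9,10,11,12,13,14,15}
step 12: v3 <- v3                     {0,1,2,3,4,5,6,7,8,9,10,11,12,13,14,15}
step 13: v3 <- max(max(tid, 5), 10)   {0,1,2,3,4,5,6,7,8,9,10,11,12,13,14,15}

Answer: 14 steps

v3: 10,10,10,10,10,10,10,10,10,10,10,11,12,13,14,15
v0: 0,0,0,0,0,0,0,0,0,0,0,0,0,0,0,0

steps = 14; useful = 199; efficiency = 199/224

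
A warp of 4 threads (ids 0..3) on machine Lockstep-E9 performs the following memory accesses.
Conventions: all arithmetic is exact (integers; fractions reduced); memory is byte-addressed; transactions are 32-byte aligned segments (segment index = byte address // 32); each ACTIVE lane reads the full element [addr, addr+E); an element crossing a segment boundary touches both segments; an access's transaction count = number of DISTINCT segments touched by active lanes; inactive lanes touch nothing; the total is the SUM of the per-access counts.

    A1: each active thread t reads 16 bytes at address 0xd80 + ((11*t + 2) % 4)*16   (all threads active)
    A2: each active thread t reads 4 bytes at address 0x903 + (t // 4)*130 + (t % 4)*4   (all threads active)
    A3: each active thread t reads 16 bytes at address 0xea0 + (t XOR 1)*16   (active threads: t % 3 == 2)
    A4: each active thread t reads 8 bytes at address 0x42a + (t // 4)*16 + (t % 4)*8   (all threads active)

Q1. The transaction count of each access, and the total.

A1: 2 transactions
A2: 1 transaction
A3: 1 transaction
A4: 2 transactions

Answer: 2,1,1,2; total 6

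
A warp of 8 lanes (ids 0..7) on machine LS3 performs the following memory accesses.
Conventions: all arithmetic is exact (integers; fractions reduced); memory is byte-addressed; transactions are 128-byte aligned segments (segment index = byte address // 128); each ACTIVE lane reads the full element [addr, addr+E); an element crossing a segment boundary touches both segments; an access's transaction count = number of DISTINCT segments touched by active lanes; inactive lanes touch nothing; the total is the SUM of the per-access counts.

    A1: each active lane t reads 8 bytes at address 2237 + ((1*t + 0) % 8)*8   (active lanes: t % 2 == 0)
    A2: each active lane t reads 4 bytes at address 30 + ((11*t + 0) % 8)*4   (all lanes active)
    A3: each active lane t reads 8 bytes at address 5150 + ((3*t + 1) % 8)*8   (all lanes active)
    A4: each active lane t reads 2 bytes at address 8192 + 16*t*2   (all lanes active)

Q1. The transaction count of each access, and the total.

A1: 1 transaction
A2: 1 transaction
A3: 1 transaction
A4: 2 transactions

Answer: 1,1,1,2; total 5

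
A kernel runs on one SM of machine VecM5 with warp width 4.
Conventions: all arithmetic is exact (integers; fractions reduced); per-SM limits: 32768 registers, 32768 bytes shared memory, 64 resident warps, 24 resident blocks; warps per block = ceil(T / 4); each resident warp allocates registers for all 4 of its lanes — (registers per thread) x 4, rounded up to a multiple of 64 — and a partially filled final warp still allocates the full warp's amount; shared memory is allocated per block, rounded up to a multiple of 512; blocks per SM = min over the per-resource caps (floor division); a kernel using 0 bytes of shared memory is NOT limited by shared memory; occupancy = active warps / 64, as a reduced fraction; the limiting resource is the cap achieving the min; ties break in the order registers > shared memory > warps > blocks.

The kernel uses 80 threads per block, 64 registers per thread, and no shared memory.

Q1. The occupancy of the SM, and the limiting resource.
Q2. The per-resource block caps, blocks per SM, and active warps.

Answer: occupancy 15/16, limited by warps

registers: 6 blocks
shared memory: no limit (kernel uses none)
warps: 3 blocks
blocks: 24 blocks

Answer: 3 blocks, 60 active warps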